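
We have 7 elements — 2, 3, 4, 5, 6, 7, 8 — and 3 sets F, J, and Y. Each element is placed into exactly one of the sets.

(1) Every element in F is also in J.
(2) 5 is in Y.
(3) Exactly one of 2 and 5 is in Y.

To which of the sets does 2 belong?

2: J

From (2): 5 ∈ Y.
(3) (exactly one): 2 ∉ Y.
Suppose 2 ∈ F: no assignment then satisfies all the clues, so 2 ∉ F.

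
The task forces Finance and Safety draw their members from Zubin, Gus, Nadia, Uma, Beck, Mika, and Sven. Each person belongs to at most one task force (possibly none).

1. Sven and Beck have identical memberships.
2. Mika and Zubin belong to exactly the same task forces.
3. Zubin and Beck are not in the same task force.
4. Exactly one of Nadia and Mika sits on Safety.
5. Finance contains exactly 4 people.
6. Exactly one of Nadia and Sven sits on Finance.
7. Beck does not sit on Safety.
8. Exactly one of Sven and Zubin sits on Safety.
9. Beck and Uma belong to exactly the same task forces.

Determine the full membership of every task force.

Finance = {Beck, Gus, Sven, Uma}; Safety = {Mika, Zubin}

From (7): Beck ∉ Safety.
(1): Sven matches Beck: Sven ∉ Safety.
(8) (exactly one): Zubin ∈ Safety.
(9): Uma matches Beck: Uma ∉ Safety.
(2): Mika matches Zubin: Mika ∉ Finance.
(2): Mika matches Zubin: Mika ∈ Safety.
(4) (exactly one): Nadia ∉ Safety.
Suppose Gus ∉ Finance: no assignment then satisfies all the clues, so Gus ∈ Finance.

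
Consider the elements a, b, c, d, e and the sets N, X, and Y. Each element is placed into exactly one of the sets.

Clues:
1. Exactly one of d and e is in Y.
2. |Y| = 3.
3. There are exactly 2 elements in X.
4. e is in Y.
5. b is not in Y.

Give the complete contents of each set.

From (4): e ∈ Y.
From (5): b ∉ Y.
(1) (exactly one): d ∉ Y.
(2): only 3 candidates remain for Y, so all are in.
(3): only 2 candidates remain for X, so all are in.

N = {}; X = {b, d}; Y = {a, c, e}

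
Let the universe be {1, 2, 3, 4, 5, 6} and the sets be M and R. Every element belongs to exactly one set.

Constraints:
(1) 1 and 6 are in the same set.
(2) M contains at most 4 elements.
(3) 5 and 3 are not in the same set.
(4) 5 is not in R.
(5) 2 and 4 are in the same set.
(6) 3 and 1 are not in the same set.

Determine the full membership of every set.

From (4): 5 ∉ R.
Only one set left: 5 ∈ M.
(3): 3 ∉ M.
Only one set left: 3 ∈ R.
(6): 1 ∉ R.
Only one set left: 1 ∈ M.
(1): 6 matches 1: 6 ∈ M.
Suppose 2 ∈ M: no assignment then satisfies all the clues, so 2 ∉ M.

M = {1, 5, 6}; R = {2, 3, 4}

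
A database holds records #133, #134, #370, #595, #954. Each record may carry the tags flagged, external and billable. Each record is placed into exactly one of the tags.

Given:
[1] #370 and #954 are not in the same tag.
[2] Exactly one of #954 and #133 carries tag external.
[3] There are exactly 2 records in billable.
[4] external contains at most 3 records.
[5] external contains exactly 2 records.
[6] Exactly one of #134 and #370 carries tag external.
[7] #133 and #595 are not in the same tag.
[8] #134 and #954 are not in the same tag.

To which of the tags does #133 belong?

#133: external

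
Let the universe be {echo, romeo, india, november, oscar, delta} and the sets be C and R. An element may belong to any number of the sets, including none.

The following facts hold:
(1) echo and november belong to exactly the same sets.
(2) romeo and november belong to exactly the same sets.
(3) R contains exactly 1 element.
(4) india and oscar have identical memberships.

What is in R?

R = {delta}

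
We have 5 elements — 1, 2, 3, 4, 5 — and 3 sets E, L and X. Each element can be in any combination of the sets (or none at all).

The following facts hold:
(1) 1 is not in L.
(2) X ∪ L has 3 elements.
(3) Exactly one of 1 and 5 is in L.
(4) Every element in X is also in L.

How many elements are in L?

3

From (1): 1 ∉ L.
(3) (exactly one): 5 ∈ L.
(4) contrapositive: 1 ∉ X.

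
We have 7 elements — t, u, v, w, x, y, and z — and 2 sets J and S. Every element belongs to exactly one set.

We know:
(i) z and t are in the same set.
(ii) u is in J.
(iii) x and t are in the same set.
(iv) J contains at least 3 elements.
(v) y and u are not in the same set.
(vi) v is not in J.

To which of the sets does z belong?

z: J

From (ii): u ∈ J.
From (vi): v ∉ J.
(v): y ∉ J.
Only one set left: v ∈ S.
Only one set left: y ∈ S.
Suppose z ∉ J: no assignment then satisfies all the clues, so z ∈ J.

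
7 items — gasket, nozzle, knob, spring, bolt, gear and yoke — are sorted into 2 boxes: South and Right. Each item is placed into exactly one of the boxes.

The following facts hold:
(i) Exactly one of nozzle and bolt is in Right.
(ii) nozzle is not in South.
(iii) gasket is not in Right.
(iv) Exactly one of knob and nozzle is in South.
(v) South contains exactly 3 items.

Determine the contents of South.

From (ii): nozzle ∉ South.
From (iii): gasket ∉ Right.
(iv) (exactly one): knob ∈ South.
Only one box left: gasket ∈ South.
Only one box left: nozzle ∈ Right.
(i) (exactly one): bolt ∉ Right.
Only one box left: bolt ∈ South.
(v): South already has 3, so the rest are out.
Only one box left: spring ∈ Right.
Only one box left: gear ∈ Right.
Only one box left: yoke ∈ Right.

South = {bolt, gasket, knob}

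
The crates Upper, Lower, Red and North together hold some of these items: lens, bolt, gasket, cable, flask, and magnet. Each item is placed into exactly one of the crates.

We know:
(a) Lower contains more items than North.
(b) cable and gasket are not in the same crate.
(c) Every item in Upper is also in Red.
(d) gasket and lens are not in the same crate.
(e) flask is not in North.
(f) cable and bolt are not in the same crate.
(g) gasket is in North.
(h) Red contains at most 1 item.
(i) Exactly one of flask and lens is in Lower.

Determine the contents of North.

North = {bolt, gasket}

From (e): flask ∉ North.
From (g): gasket ∈ North.
(b): cable ∉ North.
(d): lens ∉ North.
Suppose bolt ∉ North: no assignment then satisfies all the clues, so bolt ∈ North.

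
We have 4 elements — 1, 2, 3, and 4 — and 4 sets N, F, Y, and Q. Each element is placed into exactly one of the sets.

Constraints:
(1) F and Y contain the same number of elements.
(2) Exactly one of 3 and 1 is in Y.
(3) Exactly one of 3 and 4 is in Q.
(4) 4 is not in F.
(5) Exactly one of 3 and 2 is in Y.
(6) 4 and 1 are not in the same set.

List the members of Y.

From (4): 4 ∉ F.
Suppose 1 ∈ Y: no assignment then satisfies all the clues, so 1 ∉ Y.

Y = {3}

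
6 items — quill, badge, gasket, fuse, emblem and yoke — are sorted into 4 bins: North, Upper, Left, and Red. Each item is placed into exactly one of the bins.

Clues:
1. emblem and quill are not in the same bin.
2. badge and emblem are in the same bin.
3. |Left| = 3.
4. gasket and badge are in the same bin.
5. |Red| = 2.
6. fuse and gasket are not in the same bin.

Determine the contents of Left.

Left = {badge, emblem, gasket}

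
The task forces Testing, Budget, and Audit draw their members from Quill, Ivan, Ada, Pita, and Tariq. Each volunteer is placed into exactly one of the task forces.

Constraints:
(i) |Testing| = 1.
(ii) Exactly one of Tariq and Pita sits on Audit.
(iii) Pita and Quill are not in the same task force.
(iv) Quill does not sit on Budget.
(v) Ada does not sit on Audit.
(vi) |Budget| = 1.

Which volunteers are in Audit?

Audit = {Ivan, Quill, Tariq}

From (iv): Quill ∉ Budget.
From (v): Ada ∉ Audit.
Suppose Quill ∉ Audit: no assignment then satisfies all the clues, so Quill ∈ Audit.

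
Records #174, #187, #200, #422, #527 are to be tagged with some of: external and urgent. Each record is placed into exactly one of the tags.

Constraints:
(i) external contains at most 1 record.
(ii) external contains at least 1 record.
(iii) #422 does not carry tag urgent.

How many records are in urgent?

4

From (iii): #422 ∉ urgent.
Only one tag left: #422 ∈ external.
(i): external already has 1, so the rest are out.
Only one tag left: #174 ∈ urgent.
Only one tag left: #187 ∈ urgent.
Only one tag left: #200 ∈ urgent.
Only one tag left: #527 ∈ urgent.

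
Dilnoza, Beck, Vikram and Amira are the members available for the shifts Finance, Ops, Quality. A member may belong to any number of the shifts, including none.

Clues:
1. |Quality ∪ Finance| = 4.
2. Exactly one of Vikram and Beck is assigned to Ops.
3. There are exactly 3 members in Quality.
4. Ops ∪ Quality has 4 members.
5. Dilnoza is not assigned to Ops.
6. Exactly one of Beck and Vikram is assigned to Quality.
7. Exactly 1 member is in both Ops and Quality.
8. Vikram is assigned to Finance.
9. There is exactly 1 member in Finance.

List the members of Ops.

Ops = {Amira, Vikram}

From (5): Dilnoza ∉ Ops.
From (8): Vikram ∈ Finance.
(9): Finance already has 1, so the rest are out.
Suppose Beck ∈ Ops: no assignment then satisfies all the clues, so Beck ∉ Ops.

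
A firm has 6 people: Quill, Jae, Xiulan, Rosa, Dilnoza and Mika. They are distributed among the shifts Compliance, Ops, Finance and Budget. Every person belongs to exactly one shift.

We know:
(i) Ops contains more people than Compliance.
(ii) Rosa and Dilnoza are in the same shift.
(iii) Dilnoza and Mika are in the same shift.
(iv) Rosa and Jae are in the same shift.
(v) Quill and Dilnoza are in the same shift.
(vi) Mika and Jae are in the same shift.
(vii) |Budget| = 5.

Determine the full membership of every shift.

Compliance = {}; Ops = {Xiulan}; Finance = {}; Budget = {Dilnoza, Jae, Mika, Quill, Rosa}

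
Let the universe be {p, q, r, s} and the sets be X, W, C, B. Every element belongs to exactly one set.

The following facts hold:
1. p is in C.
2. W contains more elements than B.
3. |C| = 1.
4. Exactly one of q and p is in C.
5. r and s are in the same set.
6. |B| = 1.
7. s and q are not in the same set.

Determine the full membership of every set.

X = {}; W = {r, s}; C = {p}; B = {q}

From (1): p ∈ C.
(3): C already has 1, so the rest are out.
Suppose q ∈ X: no assignment then satisfies all the clues, so q ∉ X.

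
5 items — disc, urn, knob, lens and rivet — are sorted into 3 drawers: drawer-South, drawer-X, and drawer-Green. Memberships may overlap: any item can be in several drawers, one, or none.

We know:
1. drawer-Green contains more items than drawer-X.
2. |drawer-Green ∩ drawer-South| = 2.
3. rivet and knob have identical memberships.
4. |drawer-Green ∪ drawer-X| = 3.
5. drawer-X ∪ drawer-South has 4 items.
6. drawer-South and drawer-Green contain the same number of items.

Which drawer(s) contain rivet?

rivet: drawer-Green, drawer-South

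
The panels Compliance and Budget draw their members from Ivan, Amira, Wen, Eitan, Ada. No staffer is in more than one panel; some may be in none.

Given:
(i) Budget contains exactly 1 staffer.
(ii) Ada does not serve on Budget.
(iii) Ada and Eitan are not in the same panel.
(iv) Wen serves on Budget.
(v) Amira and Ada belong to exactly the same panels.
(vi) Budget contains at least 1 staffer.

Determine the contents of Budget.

From (ii): Ada ∉ Budget.
From (iv): Wen ∈ Budget.
(i): Budget already has 1, so the rest are out.

Budget = {Wen}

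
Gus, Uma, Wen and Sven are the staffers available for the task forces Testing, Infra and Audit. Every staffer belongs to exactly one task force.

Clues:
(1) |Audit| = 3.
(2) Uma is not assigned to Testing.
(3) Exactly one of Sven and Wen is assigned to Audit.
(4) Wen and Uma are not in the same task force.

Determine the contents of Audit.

From (2): Uma ∉ Testing.
Suppose Gus ∉ Audit: no assignment then satisfies all the clues, so Gus ∈ Audit.

Audit = {Gus, Sven, Uma}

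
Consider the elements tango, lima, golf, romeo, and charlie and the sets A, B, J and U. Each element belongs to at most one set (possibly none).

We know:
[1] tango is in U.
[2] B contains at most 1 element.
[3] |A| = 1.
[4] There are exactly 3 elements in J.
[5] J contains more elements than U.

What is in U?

U = {tango}

From (1): tango ∈ U.
Suppose lima ∈ U: no assignment then satisfies all the clues, so lima ∉ U.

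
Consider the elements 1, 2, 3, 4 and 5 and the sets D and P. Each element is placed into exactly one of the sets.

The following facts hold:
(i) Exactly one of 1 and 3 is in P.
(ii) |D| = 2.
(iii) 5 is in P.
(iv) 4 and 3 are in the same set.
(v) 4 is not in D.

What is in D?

From (iii): 5 ∈ P.
From (v): 4 ∉ D.
(iv): 3 matches 4: 3 ∉ D.
Only one set left: 3 ∈ P.
Only one set left: 4 ∈ P.
(i) (exactly one): 1 ∉ P.
(ii): only 2 candidates remain for D, so all are in.

D = {1, 2}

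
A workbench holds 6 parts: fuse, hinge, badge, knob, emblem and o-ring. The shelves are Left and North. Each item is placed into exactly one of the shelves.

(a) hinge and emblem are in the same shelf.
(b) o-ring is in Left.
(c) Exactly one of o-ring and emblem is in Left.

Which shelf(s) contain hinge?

hinge: North

From (b): o-ring ∈ Left.
(c) (exactly one): emblem ∉ Left.
Only one shelf left: emblem ∈ North.
(a): hinge matches emblem: hinge ∉ Left.
(a): hinge matches emblem: hinge ∈ North.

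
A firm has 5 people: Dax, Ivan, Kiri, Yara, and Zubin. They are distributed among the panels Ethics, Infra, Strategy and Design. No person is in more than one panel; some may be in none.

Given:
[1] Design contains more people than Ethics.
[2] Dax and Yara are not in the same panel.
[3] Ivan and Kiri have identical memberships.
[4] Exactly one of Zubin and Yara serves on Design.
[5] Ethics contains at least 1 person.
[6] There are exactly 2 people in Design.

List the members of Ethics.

Ethics = {Yara}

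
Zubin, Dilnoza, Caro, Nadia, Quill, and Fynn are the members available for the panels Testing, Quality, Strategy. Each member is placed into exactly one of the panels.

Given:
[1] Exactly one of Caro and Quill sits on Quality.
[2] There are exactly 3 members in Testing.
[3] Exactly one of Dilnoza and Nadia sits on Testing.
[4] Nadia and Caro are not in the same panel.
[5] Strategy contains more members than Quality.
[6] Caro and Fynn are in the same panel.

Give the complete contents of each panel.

Testing = {Caro, Dilnoza, Fynn}; Quality = {Quill}; Strategy = {Nadia, Zubin}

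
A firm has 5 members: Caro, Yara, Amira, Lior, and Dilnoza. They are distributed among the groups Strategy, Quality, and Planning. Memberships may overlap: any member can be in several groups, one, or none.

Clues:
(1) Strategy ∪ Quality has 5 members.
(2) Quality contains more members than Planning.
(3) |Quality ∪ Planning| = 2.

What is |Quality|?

2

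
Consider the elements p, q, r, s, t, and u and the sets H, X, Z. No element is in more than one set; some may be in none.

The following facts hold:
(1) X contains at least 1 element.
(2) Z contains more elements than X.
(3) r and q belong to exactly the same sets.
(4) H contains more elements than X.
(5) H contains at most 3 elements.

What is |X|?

1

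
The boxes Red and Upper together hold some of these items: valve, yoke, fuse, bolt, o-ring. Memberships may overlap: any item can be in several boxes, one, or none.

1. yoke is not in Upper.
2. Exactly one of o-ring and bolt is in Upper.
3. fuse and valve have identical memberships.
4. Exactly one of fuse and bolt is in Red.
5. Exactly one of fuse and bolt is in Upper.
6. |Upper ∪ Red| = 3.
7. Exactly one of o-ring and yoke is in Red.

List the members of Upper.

From (1): yoke ∉ Upper.
Suppose valve ∉ Upper: no assignment then satisfies all the clues, so valve ∈ Upper.

Upper = {fuse, o-ring, valve}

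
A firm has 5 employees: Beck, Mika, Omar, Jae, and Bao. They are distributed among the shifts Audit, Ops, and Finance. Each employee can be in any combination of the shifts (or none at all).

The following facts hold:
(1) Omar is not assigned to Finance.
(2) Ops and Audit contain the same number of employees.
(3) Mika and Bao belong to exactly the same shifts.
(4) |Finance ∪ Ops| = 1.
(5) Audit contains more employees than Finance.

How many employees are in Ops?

1

From (1): Omar ∉ Finance.
Suppose Beck ∈ Finance: no assignment then satisfies all the clues, so Beck ∉ Finance.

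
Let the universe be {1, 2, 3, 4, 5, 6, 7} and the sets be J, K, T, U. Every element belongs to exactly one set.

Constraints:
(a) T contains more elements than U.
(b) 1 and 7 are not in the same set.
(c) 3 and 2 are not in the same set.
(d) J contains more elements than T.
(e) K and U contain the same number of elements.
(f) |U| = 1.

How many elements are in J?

3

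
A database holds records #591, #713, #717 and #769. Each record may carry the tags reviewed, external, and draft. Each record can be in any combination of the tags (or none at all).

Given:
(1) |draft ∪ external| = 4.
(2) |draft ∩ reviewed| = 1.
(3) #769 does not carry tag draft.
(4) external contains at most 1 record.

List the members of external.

external = {#769}

From (3): #769 ∉ draft.
Suppose #591 ∈ external: no assignment then satisfies all the clues, so #591 ∉ external.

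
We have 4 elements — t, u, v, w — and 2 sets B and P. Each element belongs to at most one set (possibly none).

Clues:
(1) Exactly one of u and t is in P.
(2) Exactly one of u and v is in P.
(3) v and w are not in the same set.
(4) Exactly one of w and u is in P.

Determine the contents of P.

P = {u}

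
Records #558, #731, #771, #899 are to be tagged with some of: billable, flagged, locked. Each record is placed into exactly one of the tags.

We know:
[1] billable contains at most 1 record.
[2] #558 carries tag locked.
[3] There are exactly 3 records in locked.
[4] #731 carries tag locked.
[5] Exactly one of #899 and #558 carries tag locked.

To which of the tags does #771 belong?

#771: locked

From (2): #558 ∈ locked.
From (4): #731 ∈ locked.
(5) (exactly one): #899 ∉ locked.
(3): only 3 candidates remain for locked, so all are in.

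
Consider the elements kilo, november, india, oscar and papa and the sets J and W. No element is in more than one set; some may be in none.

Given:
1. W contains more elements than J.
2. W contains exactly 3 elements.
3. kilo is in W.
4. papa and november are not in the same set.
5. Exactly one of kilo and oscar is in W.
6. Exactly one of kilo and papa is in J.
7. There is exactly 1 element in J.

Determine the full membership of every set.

J = {papa}; W = {india, kilo, november}

From (3): kilo ∈ W.
(5) (exactly one): oscar ∉ W.
(6) (exactly one): papa ∈ J.
(7): J already has 1, so the rest are out.
(2): only 3 candidates remain for W, so all are in.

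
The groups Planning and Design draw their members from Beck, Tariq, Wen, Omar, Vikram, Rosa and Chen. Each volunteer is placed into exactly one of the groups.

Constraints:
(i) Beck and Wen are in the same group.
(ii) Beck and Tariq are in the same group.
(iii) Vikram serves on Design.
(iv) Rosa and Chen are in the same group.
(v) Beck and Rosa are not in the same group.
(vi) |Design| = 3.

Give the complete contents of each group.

From (iii): Vikram ∈ Design.
Suppose Beck ∉ Planning: no assignment then satisfies all the clues, so Beck ∈ Planning.

Planning = {Beck, Omar, Tariq, Wen}; Design = {Chen, Rosa, Vikram}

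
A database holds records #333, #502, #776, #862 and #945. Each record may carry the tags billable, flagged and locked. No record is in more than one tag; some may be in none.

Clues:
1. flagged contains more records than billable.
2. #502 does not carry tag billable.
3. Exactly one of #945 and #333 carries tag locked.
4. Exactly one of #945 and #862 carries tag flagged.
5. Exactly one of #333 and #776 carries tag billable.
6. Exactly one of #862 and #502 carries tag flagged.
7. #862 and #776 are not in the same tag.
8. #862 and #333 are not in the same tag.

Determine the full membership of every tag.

billable = {#776}; flagged = {#502, #945}; locked = {#333}

From (2): #502 ∉ billable.
Suppose #333 ∈ billable: no assignment then satisfies all the clues, so #333 ∉ billable.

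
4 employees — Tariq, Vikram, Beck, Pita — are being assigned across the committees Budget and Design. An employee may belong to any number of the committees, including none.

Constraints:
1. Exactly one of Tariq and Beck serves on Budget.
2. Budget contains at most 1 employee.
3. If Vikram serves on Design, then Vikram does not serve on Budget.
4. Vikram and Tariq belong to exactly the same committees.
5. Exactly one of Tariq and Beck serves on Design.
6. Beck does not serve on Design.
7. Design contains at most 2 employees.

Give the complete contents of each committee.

Budget = {Beck}; Design = {Tariq, Vikram}

From (6): Beck ∉ Design.
(5) (exactly one): Tariq ∈ Design.
(4): Vikram matches Tariq: Vikram ∈ Design.
(7): Design already has 2, so the rest are out.
(3): Vikram ∉ Budget.
(4): Tariq matches Vikram: Tariq ∉ Budget.
(1) (exactly one): Beck ∈ Budget.
(2): Budget already has 1, so the rest are out.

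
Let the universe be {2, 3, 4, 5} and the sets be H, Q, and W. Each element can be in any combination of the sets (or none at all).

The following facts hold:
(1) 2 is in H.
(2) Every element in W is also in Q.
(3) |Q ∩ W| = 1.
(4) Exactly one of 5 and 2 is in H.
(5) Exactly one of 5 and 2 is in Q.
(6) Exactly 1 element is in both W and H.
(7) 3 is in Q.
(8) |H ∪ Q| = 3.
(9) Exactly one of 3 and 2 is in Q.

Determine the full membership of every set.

H = {2, 3}; Q = {3, 5}; W = {3}

From (1): 2 ∈ H.
From (7): 3 ∈ Q.
(4) (exactly one): 5 ∉ H.
(9) (exactly one): 2 ∉ Q.
(2) contrapositive: 2 ∉ W.
(5) (exactly one): 5 ∈ Q.
Suppose 3 ∉ H: no assignment then satisfies all the clues, so 3 ∈ H.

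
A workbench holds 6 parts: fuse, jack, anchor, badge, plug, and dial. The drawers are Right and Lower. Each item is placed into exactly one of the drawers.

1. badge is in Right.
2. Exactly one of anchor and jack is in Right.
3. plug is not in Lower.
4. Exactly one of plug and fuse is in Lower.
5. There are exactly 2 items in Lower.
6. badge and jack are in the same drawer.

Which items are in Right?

Right = {badge, dial, jack, plug}

From (1): badge ∈ Right.
From (3): plug ∉ Lower.
(4) (exactly one): fuse ∈ Lower.
(6): jack matches badge: jack ∈ Right.
Only one drawer left: plug ∈ Right.
(2) (exactly one): anchor ∉ Right.
Only one drawer left: anchor ∈ Lower.
(5): Lower already has 2, so the rest are out.
Only one drawer left: dial ∈ Right.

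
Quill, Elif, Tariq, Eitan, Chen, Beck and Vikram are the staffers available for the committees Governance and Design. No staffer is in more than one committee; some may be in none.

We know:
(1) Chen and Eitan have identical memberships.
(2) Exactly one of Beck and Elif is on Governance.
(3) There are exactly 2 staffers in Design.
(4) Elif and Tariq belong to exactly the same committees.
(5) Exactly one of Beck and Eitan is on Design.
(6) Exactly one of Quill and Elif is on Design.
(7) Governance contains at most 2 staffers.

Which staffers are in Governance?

Governance = {Elif, Tariq}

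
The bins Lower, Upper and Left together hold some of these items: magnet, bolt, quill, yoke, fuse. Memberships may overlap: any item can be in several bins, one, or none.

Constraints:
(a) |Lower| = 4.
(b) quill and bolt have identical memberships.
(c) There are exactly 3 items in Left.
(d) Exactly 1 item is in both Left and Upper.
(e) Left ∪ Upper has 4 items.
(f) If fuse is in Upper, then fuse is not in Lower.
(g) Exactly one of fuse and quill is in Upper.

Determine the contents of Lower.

Lower = {bolt, magnet, quill, yoke}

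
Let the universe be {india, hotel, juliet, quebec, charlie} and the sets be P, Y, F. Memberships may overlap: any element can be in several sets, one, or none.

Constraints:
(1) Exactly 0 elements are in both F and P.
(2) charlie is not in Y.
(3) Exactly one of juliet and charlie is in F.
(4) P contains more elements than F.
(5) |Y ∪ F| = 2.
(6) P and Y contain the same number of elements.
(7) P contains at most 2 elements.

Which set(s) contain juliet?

From (2): charlie ∉ Y.
Suppose juliet ∈ P: no assignment then satisfies all the clues, so juliet ∉ P.

juliet: F, Y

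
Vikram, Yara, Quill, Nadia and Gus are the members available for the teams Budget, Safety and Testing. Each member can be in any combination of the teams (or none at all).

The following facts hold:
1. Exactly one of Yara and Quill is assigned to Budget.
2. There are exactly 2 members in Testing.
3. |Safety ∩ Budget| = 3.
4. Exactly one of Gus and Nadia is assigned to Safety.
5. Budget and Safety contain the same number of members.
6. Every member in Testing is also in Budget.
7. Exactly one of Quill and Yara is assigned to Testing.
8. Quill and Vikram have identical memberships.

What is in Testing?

Testing = {Quill, Vikram}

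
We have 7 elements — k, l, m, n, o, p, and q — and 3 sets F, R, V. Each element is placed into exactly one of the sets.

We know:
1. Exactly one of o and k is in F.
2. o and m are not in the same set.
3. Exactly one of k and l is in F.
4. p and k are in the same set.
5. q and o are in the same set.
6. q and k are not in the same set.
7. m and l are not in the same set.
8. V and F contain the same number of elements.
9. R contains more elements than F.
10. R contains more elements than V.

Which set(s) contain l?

l: R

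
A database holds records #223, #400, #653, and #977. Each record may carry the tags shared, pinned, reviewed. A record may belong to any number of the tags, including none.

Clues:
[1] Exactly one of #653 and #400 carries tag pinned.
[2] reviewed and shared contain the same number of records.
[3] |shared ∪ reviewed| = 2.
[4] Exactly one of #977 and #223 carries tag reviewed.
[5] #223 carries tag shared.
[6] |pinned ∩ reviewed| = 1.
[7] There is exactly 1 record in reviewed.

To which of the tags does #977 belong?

#977: pinned, reviewed

From (5): #223 ∈ shared.
Suppose #977 ∈ shared: no assignment then satisfies all the clues, so #977 ∉ shared.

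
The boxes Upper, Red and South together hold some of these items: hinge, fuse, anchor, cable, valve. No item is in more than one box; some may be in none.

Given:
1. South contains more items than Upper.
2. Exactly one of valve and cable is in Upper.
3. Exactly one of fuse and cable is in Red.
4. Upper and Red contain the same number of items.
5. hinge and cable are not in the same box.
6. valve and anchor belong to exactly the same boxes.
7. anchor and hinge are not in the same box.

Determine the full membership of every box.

Upper = {cable}; Red = {fuse}; South = {anchor, valve}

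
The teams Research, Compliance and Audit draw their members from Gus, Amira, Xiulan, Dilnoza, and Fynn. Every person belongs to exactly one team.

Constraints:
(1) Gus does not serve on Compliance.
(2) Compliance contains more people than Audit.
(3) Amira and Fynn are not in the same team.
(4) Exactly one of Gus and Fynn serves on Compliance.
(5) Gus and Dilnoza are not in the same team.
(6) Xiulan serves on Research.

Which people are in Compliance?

Compliance = {Dilnoza, Fynn}

From (1): Gus ∉ Compliance.
From (6): Xiulan ∈ Research.
(4) (exactly one): Fynn ∈ Compliance.
(3): Amira ∉ Compliance.
Suppose Dilnoza ∉ Compliance: no assignment then satisfies all the clues, so Dilnoza ∈ Compliance.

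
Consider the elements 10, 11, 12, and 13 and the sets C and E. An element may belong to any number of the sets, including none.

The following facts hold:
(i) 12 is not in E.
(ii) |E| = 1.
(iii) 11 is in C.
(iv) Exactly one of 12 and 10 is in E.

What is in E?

From (i): 12 ∉ E.
From (iii): 11 ∈ C.
(iv) (exactly one): 10 ∈ E.
(ii): E already has 1, so the rest are out.

E = {10}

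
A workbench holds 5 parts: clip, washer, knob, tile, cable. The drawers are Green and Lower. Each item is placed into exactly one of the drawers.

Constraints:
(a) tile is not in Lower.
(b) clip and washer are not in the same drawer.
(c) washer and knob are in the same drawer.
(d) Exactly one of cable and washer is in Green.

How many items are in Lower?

2

From (a): tile ∉ Lower.
Only one drawer left: tile ∈ Green.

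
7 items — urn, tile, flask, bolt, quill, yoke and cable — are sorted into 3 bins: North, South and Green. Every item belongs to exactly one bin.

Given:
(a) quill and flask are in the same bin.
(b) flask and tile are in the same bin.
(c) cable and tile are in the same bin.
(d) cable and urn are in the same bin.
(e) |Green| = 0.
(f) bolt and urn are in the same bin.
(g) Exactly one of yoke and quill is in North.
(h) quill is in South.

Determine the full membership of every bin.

North = {yoke}; South = {bolt, cable, flask, quill, tile, urn}; Green = {}

From (h): quill ∈ South.
(a): flask matches quill: flask ∉ North.
(a): flask matches quill: flask ∈ South.
(b): tile matches flask: tile ∉ North.
(b): tile matches flask: tile ∈ South.
(c): cable matches tile: cable ∉ North.
(c): cable matches tile: cable ∈ South.
(d): urn matches cable: urn ∉ North.
(d): urn matches cable: urn ∈ South.
(e): Green already has 0, so the rest are out.
(f): bolt matches urn: bolt ∉ North.
(g) (exactly one): yoke ∈ North.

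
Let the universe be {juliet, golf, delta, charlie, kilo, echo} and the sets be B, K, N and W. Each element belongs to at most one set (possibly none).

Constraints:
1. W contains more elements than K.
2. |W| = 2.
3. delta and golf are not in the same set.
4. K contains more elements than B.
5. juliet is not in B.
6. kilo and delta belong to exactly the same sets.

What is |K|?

From (5): juliet ∉ B.
Suppose golf ∈ B: no assignment then satisfies all the clues, so golf ∉ B.

1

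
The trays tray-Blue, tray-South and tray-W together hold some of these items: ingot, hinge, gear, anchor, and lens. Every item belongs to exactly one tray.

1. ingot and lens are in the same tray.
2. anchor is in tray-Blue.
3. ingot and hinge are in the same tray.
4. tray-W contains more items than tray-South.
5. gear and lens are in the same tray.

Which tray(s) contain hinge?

From (2): anchor ∈ tray-Blue.
Suppose hinge ∈ tray-Blue: no assignment then satisfies all the clues, so hinge ∉ tray-Blue.

hinge: tray-W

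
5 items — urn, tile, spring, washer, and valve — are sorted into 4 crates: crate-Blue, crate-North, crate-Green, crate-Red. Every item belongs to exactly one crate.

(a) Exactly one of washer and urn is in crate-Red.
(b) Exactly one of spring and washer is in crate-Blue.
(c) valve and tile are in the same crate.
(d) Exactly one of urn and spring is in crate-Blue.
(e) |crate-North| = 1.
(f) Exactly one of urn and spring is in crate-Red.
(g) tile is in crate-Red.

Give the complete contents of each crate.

crate-Blue = {spring}; crate-North = {washer}; crate-Green = {}; crate-Red = {tile, urn, valve}

From (g): tile ∈ crate-Red.
(c): valve matches tile: valve ∉ crate-Blue.
(c): valve matches tile: valve ∉ crate-North.
(c): valve matches tile: valve ∉ crate-Green.
(c): valve matches tile: valve ∈ crate-Red.
Suppose urn ∈ crate-Blue: no assignment then satisfies all the clues, so urn ∉ crate-Blue.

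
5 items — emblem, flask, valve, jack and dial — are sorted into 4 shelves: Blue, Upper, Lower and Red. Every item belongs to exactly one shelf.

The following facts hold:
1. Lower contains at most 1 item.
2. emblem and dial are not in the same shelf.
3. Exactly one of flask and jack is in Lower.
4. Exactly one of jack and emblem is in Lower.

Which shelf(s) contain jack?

jack: Lower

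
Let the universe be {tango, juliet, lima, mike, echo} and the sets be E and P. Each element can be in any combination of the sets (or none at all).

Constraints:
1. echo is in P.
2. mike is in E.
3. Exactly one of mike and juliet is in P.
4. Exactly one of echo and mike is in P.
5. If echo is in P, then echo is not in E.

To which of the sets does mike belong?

mike: E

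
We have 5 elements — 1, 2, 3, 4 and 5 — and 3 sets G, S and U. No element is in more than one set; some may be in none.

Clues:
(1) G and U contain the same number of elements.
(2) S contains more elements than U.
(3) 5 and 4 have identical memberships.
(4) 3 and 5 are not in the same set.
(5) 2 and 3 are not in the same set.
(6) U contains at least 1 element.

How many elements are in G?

1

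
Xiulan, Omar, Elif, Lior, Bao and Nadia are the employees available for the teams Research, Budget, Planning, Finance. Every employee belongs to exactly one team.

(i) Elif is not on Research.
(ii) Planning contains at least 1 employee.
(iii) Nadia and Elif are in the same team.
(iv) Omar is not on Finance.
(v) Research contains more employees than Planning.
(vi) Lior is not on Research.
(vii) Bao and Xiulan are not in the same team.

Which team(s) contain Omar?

Omar: Research

From (i): Elif ∉ Research.
From (iv): Omar ∉ Finance.
From (vi): Lior ∉ Research.
(iii): Nadia matches Elif: Nadia ∉ Research.
Suppose Omar ∉ Research: no assignment then satisfies all the clues, so Omar ∈ Research.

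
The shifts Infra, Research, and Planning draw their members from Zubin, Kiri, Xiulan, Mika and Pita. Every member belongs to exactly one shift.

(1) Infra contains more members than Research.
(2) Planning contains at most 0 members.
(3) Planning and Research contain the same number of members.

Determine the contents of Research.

Research = {}

(2): Planning already has 0, so the rest are out.
Suppose Zubin ∈ Research: no assignment then satisfies all the clues, so Zubin ∉ Research.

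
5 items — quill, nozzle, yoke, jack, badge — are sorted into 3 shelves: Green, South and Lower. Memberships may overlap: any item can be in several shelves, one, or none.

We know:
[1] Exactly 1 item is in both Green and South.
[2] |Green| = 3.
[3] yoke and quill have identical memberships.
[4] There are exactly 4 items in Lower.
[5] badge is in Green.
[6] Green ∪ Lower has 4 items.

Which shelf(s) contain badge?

badge: Green, Lower, South

From (5): badge ∈ Green.
Suppose badge ∉ South: no assignment then satisfies all the clues, so badge ∈ South.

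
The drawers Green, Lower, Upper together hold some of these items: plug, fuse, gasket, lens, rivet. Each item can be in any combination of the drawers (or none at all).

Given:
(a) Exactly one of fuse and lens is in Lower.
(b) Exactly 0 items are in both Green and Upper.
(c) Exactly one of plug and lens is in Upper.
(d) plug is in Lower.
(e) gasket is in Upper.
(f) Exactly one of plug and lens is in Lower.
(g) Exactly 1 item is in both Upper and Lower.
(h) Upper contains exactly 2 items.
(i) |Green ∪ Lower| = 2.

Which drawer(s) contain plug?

plug: Lower, Upper

From (d): plug ∈ Lower.
From (e): gasket ∈ Upper.
(f) (exactly one): lens ∉ Lower.
(a) (exactly one): fuse ∈ Lower.
Suppose plug ∈ Green: no assignment then satisfies all the clues, so plug ∉ Green.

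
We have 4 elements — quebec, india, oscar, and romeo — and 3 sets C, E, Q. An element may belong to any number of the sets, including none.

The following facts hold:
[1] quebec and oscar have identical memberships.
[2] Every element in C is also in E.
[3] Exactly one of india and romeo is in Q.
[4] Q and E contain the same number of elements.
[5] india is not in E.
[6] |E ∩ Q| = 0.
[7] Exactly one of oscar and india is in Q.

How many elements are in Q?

1

From (5): india ∉ E.
(2) contrapositive: india ∉ C.
Suppose quebec ∈ C: no assignment then satisfies all the clues, so quebec ∉ C.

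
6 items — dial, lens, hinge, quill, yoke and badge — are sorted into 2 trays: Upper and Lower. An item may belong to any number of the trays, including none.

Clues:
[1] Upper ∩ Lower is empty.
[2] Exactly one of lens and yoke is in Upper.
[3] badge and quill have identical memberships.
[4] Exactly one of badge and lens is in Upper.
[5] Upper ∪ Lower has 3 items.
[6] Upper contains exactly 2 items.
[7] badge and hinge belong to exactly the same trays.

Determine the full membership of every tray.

Upper = {dial, lens}; Lower = {yoke}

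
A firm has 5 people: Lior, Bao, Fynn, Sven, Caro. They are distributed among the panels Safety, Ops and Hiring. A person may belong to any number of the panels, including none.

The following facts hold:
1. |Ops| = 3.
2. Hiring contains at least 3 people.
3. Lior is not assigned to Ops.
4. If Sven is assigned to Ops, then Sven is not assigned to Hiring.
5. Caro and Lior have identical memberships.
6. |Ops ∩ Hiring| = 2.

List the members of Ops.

Ops = {Bao, Fynn, Sven}

From (3): Lior ∉ Ops.
(5): Caro matches Lior: Caro ∉ Ops.
(1): only 3 candidates remain for Ops, so all are in.
(4): Sven ∉ Hiring.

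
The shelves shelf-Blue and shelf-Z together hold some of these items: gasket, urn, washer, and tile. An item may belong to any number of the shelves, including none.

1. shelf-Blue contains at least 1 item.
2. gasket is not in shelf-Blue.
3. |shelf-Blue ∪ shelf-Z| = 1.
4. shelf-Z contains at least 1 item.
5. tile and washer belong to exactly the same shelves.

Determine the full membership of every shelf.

shelf-Blue = {urn}; shelf-Z = {urn}

From (2): gasket ∉ shelf-Blue.
Suppose gasket ∈ shelf-Z: no assignment then satisfies all the clues, so gasket ∉ shelf-Z.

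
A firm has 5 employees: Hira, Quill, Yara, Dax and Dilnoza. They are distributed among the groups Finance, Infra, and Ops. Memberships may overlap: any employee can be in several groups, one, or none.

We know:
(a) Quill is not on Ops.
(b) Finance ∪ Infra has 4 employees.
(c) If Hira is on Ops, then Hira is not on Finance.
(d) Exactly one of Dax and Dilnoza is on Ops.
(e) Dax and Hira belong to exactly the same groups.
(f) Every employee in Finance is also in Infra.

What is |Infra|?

4

From (a): Quill ∉ Ops.
Suppose Hira ∉ Infra: no assignment then satisfies all the clues, so Hira ∈ Infra.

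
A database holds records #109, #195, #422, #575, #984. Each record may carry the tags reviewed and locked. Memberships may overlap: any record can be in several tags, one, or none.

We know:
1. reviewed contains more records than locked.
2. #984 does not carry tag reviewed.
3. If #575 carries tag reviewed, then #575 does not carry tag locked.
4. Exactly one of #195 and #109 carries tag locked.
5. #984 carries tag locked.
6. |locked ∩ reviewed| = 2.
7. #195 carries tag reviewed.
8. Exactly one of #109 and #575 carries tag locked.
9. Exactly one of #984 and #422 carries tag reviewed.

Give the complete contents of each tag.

reviewed = {#109, #195, #422, #575}; locked = {#109, #422, #984}

From (2): #984 ∉ reviewed.
From (5): #984 ∈ locked.
From (7): #195 ∈ reviewed.
(9) (exactly one): #422 ∈ reviewed.
Suppose #109 ∉ reviewed: no assignment then satisfies all the clues, so #109 ∈ reviewed.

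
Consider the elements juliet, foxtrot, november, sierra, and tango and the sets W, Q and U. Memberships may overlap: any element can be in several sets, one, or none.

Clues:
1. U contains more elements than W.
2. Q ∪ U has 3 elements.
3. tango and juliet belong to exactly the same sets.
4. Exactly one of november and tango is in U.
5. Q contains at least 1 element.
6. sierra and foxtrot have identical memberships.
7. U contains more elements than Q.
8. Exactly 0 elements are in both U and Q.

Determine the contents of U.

U = {juliet, tango}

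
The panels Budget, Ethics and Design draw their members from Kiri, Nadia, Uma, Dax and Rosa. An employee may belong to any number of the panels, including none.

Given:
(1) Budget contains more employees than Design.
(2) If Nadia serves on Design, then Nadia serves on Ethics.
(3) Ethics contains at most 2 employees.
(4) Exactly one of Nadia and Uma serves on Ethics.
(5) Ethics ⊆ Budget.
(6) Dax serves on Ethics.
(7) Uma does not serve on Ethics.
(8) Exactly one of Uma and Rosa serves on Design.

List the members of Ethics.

From (6): Dax ∈ Ethics.
From (7): Uma ∉ Ethics.
(4) (exactly one): Nadia ∈ Ethics.
(5) with Nadia ∈ Ethics: Nadia ∈ Budget.
(5) with Dax ∈ Ethics: Dax ∈ Budget.
(3): Ethics already has 2, so the rest are out.

Ethics = {Dax, Nadia}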